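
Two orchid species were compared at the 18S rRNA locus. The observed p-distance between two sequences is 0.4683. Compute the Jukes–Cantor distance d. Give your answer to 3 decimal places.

d = −(3/4) ln(1 − 4p/3) = −0.75 ln(1 − 0.6244) = −0.75 ln(0.3756)
  = −0.75 × (-0.979231) = 0.734423 substitutions/site.

0.734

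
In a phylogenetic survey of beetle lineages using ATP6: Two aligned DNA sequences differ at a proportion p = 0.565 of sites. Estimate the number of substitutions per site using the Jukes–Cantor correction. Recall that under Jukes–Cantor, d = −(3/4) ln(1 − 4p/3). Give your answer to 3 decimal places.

d = −(3/4) ln(1 − 4p/3) = −0.75 ln(1 − 0.753333) = −0.75 ln(0.246667)
  = −0.75 × (-1.399716) = 1.049787 substitutions/site.

1.050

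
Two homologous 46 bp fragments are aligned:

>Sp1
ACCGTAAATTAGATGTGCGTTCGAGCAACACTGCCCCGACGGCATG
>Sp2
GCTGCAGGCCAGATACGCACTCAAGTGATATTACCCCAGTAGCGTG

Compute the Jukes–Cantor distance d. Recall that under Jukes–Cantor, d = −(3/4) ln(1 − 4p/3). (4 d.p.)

The sequences differ at 22 of 46 sites, so p = 22/46 ≈ 0.478261.
d = −(3/4) ln(1 − 4p/3) = −0.75 ln(1 − 0.637681) = −0.75 ln(0.362319)
  = −0.75 × (-1.015230) = 0.761423 substitutions/site.

0.7614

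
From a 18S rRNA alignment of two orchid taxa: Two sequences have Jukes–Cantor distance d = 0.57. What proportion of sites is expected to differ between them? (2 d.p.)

p = (3/4)(1 − e^(−4d/3)) = 0.75 × (1 − e^(-0.76)) = 0.75 × (1 − 0.467666) = 0.399251.

0.40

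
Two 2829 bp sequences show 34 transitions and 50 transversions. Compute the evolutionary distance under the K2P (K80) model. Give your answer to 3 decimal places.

P = 34/2829 ≈ 0.012018 and Q = 50/2829 ≈ 0.017674.
Under the Kimura two-parameter model, d = −½ ln(1 − 2P − Q) − ¼ ln(1 − 2Q).
1 − 2P − Q = 0.95829, giving −½ ln(0.95829) = 0.021302.
1 − 2Q = 0.964652, giving −¼ ln(0.964652) = 0.008997.
d = 0.021302 + 0.008997 = 0.030299.

0.030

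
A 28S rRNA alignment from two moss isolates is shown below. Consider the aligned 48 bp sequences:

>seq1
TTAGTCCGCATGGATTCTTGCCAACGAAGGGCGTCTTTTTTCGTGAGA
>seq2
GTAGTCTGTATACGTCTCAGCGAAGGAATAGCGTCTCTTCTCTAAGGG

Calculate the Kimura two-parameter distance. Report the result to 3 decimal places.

0.717

Of 48 sites, 13 differences are transitions and 8 are transversions, so P = 13/48 ≈ 0.270833 and Q = 8/48 ≈ 0.166667.
Under the Kimura two-parameter model, d = −½ ln(1 − 2P − Q) − ¼ ln(1 − 2Q).
1 − 2P − Q = 0.291667, giving −½ ln(0.291667) = 0.616071.
1 − 2Q = 0.666666, giving −¼ ln(0.666666) = 0.101367.
d = 0.616071 + 0.101367 = 0.717438.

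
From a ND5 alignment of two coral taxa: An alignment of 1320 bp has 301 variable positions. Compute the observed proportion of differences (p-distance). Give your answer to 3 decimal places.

p = 301/1320 = 0.228030… ≈ 0.228 (to 3 d.p.).

0.228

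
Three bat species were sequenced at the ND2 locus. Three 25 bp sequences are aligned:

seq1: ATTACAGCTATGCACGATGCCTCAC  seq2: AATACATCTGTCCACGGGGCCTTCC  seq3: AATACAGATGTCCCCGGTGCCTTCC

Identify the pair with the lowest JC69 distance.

seq1–seq2: 8/25 differ, p = 0.320, d = 0.417.
seq1–seq3: 8/25 differ, p = 0.320, d = 0.417.
seq2–seq3: 4/25 differ, p = 0.160, d = 0.180.
The smallest distance is between seq2 and seq3.

seq2 and seq3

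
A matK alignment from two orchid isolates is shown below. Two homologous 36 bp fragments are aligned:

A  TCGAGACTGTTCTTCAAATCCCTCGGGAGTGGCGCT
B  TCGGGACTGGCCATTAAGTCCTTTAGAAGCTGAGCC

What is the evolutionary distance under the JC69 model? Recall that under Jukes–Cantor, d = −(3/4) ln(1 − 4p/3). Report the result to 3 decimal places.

0.548

The sequences differ at 14 of 36 sites, so p = 14/36 ≈ 0.388889.
d = −(3/4) ln(1 − 4p/3) = −0.75 ln(1 − 0.518519) = −0.75 ln(0.481481)
  = −0.75 × (-0.730889) = 0.548167 substitutions/site.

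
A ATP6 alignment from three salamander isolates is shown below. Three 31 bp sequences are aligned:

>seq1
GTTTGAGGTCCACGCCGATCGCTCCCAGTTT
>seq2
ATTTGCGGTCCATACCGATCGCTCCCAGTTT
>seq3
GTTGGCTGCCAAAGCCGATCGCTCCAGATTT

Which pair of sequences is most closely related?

seq1 and seq2

seq1–seq2: 4/31 differ, p = 0.129, d = 0.142.
seq1–seq3: 9/31 differ, p = 0.290, d = 0.367.
seq2–seq3: 10/31 differ, p = 0.323, d = 0.422.
The smallest distance is between seq1 and seq2.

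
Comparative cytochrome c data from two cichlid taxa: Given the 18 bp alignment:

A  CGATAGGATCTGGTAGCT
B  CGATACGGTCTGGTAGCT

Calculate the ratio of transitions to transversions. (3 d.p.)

Transitions are A↔G and C↔T; transversions are all other mismatches.
Transitions: 1. Transversions: 1.
R = 1/1 = 1.000.

1.000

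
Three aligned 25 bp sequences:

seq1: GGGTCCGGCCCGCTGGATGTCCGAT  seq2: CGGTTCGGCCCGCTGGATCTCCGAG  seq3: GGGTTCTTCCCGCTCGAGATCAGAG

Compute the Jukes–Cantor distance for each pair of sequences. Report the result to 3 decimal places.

seq1–seq2: 4/25 sites differ → p = 0.16, d = −0.75 ln(1 − 0.213333) = 0.179963 ≈ 0.180.
seq1–seq3: 8/25 sites differ → p = 0.32, d = −0.75 ln(1 − 0.426667) = 0.417216 ≈ 0.417.
seq2–seq3: 7/25 sites differ → p = 0.28, d = −0.75 ln(1 − 0.373333) = 0.350505 ≈ 0.351.

d(seq1,seq2) = 0.180, d(seq1,seq3) = 0.417, d(seq2,seq3) = 0.351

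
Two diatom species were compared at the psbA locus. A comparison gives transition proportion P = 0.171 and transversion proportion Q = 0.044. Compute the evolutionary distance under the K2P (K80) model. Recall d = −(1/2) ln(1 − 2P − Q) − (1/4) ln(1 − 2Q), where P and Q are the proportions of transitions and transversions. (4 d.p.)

0.2669

Under the Kimura two-parameter model, d = −½ ln(1 − 2P − Q) − ¼ ln(1 − 2Q).
1 − 2P − Q = 0.614, giving −½ ln(0.614) = 0.243880.
1 − 2Q = 0.912, giving −¼ ln(0.912) = 0.023029.
d = 0.243880 + 0.023029 = 0.266909.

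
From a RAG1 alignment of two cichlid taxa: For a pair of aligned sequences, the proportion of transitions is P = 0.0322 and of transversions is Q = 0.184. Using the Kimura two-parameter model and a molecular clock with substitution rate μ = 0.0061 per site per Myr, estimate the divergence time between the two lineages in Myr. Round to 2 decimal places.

Under the Kimura two-parameter model, d = −½ ln(1 − 2P − Q) − ¼ ln(1 − 2Q).
1 − 2P − Q = 0.7516, giving −½ ln(0.7516) = 0.142776.
1 − 2Q = 0.632, giving −¼ ln(0.632) = 0.114716.
d = 0.142776 + 0.114716 = 0.257492.
Under a molecular clock d = 2μt, so t = d/(2μ) = 0.257492 / (2 × 0.0061) = 21.11 Myr.

21.11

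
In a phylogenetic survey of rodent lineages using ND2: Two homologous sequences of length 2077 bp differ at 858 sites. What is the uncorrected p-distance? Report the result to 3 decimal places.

p = 858/2077 = 0.413095… ≈ 0.413 (to 3 d.p.).

0.413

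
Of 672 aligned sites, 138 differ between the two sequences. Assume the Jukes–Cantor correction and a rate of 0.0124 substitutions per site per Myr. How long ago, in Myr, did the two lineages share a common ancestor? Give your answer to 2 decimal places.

9.68

p = 138/672 ≈ 0.205357.
d = −(3/4) ln(1 − 4p/3) = −0.75 ln(1 − 0.273809) = −0.75 ln(0.726191)
  = −0.75 × (-0.319942) = 0.239957 substitutions/site.
Under a molecular clock d = 2μt, so t = d/(2μ) = 0.239957 / (2 × 0.0124) = 9.68 Myr.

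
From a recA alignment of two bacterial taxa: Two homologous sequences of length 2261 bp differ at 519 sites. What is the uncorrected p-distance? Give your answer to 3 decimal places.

p = 519/2261 = 0.229544… ≈ 0.230 (to 3 d.p.).

0.230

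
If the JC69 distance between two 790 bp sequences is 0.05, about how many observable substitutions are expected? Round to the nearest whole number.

38

Invert JC69: p = (3/4)(1 − e^(−4d/3)) = 0.75 × (1 − e^(-0.066667)) = 0.75 × (1 − 0.935507) = 0.048370.
Expected differing sites = pL ≈ 0.048370 × 790 = 38.2123 ≈ 38.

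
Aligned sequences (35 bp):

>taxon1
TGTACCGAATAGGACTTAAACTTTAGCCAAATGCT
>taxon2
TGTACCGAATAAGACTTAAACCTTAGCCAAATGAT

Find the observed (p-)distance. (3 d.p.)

The sequences differ at 3 of 35 positions (sites 12, 22, 34).
p = 3/35 = 0.085714… ≈ 0.086 (to 3 d.p.).

0.086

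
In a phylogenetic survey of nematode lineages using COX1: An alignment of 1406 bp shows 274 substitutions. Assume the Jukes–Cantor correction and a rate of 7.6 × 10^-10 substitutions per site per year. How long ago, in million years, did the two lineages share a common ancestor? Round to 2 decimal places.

p = 274/1406 ≈ 0.194879.
d = −(3/4) ln(1 − 4p/3) = −0.75 ln(1 − 0.259839) = −0.75 ln(0.740161)
  = −0.75 × (-0.300888) = 0.225666 substitutions/site.
Under a molecular clock d = 2μt, so t = d/(2μ) = 0.225666 / (2 × 7.6 × 10^-10) = 148.46 million years.

148.46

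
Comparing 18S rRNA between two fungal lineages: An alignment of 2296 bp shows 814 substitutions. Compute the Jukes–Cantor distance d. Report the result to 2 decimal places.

p = 814/2296 ≈ 0.35453.
d = −(3/4) ln(1 − 4p/3) = −0.75 ln(1 − 0.472707) = −0.75 ln(0.527293)
  = −0.75 × (-0.639999) = 0.479999 substitutions/site.

0.48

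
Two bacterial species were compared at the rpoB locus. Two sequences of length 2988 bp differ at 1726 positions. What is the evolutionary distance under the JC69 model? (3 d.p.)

1.103

p = 1726/2988 ≈ 0.577644.
d = −(3/4) ln(1 − 4p/3) = −0.75 ln(1 − 0.770192) = −0.75 ln(0.229808)
  = −0.75 × (-1.470511) = 1.102883 substitutions/site.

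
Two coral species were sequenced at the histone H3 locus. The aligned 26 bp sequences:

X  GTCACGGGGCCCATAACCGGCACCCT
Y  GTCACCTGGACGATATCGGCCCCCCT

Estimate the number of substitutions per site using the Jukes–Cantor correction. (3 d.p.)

0.396

The sequences differ at 8 of 26 sites (6, 7, 10, 12, 16, 18, 20, 22), so p = 8/26 ≈ 0.307692.
d = −(3/4) ln(1 − 4p/3) = −0.75 ln(1 − 0.410256) = −0.75 ln(0.589744)
  = −0.75 × (-0.528067) = 0.396050 substitutions/site.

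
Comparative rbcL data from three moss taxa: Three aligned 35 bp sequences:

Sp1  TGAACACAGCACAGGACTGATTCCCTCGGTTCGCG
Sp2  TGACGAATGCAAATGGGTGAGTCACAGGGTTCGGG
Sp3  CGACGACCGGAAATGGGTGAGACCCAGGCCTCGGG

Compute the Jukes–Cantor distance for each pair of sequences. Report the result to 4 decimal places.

d(Sp1,Sp2) = 0.5128, d(Sp1,Sp3) = 0.7053, d(Sp2,Sp3) = 0.2726

Sp1–Sp2: 13/35 sites differ → p ≈ 0.371429, d = −0.75 ln(1 − 0.495239) = 0.512753 ≈ 0.5128.
Sp1–Sp3: 16/35 sites differ → p ≈ 0.457143, d = −0.75 ln(1 − 0.609524) = 0.705292 ≈ 0.7053.
Sp2–Sp3: 8/35 sites differ → p ≈ 0.228571, d = −0.75 ln(1 − 0.304761) = 0.272625 ≈ 0.2726.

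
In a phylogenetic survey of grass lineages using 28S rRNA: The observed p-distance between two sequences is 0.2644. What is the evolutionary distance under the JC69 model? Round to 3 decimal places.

0.326

d = −(3/4) ln(1 − 4p/3) = −0.75 ln(1 − 0.352533) = −0.75 ln(0.647467)
  = −0.75 × (-0.434687) = 0.326015 substitutions/site.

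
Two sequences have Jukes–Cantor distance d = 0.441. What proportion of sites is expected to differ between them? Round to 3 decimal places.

0.333

p = (3/4)(1 − e^(−4d/3)) = 0.75 × (1 − e^(-0.588)) = 0.75 × (1 − 0.555437) = 0.333422.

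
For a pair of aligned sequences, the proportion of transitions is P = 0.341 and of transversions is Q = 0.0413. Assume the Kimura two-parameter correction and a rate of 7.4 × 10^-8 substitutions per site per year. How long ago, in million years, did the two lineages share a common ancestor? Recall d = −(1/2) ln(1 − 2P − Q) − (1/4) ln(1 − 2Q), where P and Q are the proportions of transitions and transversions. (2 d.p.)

4.49

Under the Kimura two-parameter model, d = −½ ln(1 − 2P − Q) − ¼ ln(1 − 2Q).
1 − 2P − Q = 0.2767, giving −½ ln(0.2767) = 0.642411.
1 − 2Q = 0.9174, giving −¼ ln(0.9174) = 0.021553.
d = 0.642411 + 0.021553 = 0.663964.
Under a molecular clock d = 2μt, so t = d/(2μ) = 0.663964 / (2 × 7.4 × 10^-8) = 4.49 million years.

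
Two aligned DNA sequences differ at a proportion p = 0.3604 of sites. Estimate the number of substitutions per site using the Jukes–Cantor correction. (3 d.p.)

0.491

d = −(3/4) ln(1 − 4p/3) = −0.75 ln(1 − 0.480533) = −0.75 ln(0.519467)
  = −0.75 × (-0.654952) = 0.491214 substitutions/site.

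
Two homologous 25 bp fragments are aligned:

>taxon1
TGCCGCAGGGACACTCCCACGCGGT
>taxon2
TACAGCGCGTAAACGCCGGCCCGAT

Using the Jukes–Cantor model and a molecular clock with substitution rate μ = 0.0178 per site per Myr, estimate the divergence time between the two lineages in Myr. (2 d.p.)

18.61

The sequences differ at 11 of 25 sites, so p = 11/25 = 0.44.
d = −(3/4) ln(1 − 4p/3) = −0.75 ln(1 − 0.586667) = −0.75 ln(0.413333)
  = −0.75 × (-0.883502) = 0.662627 substitutions/site.
Under a molecular clock d = 2μt, so t = d/(2μ) = 0.662627 / (2 × 0.0178) = 18.61 Myr.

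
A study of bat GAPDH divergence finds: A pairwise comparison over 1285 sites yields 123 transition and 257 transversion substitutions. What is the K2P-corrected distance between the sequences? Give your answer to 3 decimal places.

0.376

P = 123/1285 ≈ 0.09572 and Q = 257/1285 = 0.2.
Under the Kimura two-parameter model, d = −½ ln(1 − 2P − Q) − ¼ ln(1 − 2Q).
1 − 2P − Q = 0.60856, giving −½ ln(0.60856) = 0.248330.
1 − 2Q = 0.6, giving −¼ ln(0.6) = 0.127706.
d = 0.248330 + 0.127706 = 0.376036.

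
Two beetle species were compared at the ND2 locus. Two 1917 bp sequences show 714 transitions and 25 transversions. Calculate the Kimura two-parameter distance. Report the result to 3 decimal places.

P = 714/1917 ≈ 0.372457 and Q = 25/1917 ≈ 0.013041.
Under the Kimura two-parameter model, d = −½ ln(1 − 2P − Q) − ¼ ln(1 − 2Q).
1 − 2P − Q = 0.242045, giving −½ ln(0.242045) = 0.709316.
1 − 2Q = 0.973918, giving −¼ ln(0.973918) = 0.006607.
d = 0.709316 + 0.006607 = 0.715923.

0.716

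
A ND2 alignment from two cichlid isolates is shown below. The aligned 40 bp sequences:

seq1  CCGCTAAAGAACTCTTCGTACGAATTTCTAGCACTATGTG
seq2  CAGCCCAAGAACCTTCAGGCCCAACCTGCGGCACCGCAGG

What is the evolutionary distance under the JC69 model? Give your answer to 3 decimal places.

The sequences differ at 20 of 40 sites, so p = 20/40 = 0.5.
d = −(3/4) ln(1 − 4p/3) = −0.75 ln(1 − 0.666667) = −0.75 ln(0.333333)
  = −0.75 × (-1.098613) = 0.823960 substitutions/site.

0.824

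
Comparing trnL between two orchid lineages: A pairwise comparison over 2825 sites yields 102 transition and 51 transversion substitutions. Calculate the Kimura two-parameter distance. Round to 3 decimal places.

0.056

P = 102/2825 ≈ 0.036106 and Q = 51/2825 ≈ 0.018053.
Under the Kimura two-parameter model, d = −½ ln(1 − 2P − Q) − ¼ ln(1 − 2Q).
1 − 2P − Q = 0.909735, giving −½ ln(0.909735) = 0.047301.
1 − 2Q = 0.963894, giving −¼ ln(0.963894) = 0.009193.
d = 0.047301 + 0.009193 = 0.056494.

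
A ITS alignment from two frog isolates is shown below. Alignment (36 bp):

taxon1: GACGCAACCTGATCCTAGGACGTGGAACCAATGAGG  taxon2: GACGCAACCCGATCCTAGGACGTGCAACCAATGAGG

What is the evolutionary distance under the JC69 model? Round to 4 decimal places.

0.0577

The sequences differ at 2 of 36 sites (10, 25), so p = 2/36 ≈ 0.055556.
d = −(3/4) ln(1 − 4p/3) = −0.75 ln(1 − 0.074075) = −0.75 ln(0.925925)
  = −0.75 × (-0.076962) = 0.057722 substitutions/site.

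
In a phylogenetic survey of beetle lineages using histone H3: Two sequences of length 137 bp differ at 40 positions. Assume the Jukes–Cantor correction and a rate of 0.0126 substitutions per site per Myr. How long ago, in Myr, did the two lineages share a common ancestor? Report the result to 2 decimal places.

p = 40/137 ≈ 0.291971.
d = −(3/4) ln(1 − 4p/3) = −0.75 ln(1 − 0.389295) = −0.75 ln(0.610705)
  = −0.75 × (-0.493141) = 0.369856 substitutions/site.
Under a molecular clock d = 2μt, so t = d/(2μ) = 0.369856 / (2 × 0.0126) = 14.68 Myr.

14.68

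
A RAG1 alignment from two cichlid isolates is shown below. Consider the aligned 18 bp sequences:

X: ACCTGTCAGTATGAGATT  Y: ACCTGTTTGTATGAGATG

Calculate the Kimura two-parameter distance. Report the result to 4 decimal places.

Of 18 sites, 1 differences are transitions and 2 are transversions, so P = 1/18 ≈ 0.055556 and Q = 2/18 ≈ 0.111111.
Under the Kimura two-parameter model, d = −½ ln(1 − 2P − Q) − ¼ ln(1 − 2Q).
1 − 2P − Q = 0.777777, giving −½ ln(0.777777) = 0.125658.
1 − 2Q = 0.777778, giving −¼ ln(0.777778) = 0.062829.
d = 0.125658 + 0.062829 = 0.188487.

0.1885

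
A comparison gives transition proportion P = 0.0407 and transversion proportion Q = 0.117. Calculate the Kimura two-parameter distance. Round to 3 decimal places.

Under the Kimura two-parameter model, d = −½ ln(1 − 2P − Q) − ¼ ln(1 − 2Q).
1 − 2P − Q = 0.8016, giving −½ ln(0.8016) = 0.110573.
1 − 2Q = 0.766, giving −¼ ln(0.766) = 0.066643.
d = 0.110573 + 0.066643 = 0.177216.

0.177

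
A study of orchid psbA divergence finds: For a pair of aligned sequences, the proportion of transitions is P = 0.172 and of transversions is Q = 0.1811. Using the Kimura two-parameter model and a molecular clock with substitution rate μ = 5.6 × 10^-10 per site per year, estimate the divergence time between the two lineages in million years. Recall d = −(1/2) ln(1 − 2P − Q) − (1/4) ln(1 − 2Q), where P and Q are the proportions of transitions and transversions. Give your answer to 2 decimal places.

Under the Kimura two-parameter model, d = −½ ln(1 − 2P − Q) − ¼ ln(1 − 2Q).
1 − 2P − Q = 0.4749, giving −½ ln(0.4749) = 0.372326.
1 − 2Q = 0.6378, giving −¼ ln(0.6378) = 0.112433.
d = 0.372326 + 0.112433 = 0.484759.
Under a molecular clock d = 2μt, so t = d/(2μ) = 0.484759 / (2 × 5.6 × 10^-10) = 432.82 million years.

432.82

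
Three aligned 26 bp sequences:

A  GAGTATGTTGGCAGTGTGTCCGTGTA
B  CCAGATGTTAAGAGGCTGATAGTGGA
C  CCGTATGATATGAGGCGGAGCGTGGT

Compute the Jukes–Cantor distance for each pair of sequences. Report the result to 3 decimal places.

d(A,B) = 0.824, d(A,C) = 0.824, d(B,C) = 0.396

A–B: 13/26 sites differ → p = 0.5, d = −0.75 ln(1 − 0.666667) = 0.823960 ≈ 0.824.
A–C: 13/26 sites differ → p = 0.5, d = −0.75 ln(1 − 0.666667) = 0.823960 ≈ 0.824.
B–C: 8/26 sites differ → p ≈ 0.307692, d = −0.75 ln(1 − 0.410256) = 0.396050 ≈ 0.396.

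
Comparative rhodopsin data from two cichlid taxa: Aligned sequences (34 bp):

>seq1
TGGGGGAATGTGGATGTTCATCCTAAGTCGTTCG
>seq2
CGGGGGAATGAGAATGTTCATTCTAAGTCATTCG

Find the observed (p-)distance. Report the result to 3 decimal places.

0.147

The sequences differ at 5 of 34 positions (sites 1, 11, 13, 22, 30).
p = 5/34 = 0.147058… ≈ 0.147 (to 3 d.p.).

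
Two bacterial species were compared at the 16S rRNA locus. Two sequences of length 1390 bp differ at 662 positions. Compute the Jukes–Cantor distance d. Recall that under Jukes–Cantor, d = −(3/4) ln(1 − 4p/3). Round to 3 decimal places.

0.756

p = 662/1390 ≈ 0.476259.
d = −(3/4) ln(1 − 4p/3) = −0.75 ln(1 − 0.635012) = −0.75 ln(0.364988)
  = −0.75 × (-1.007891) = 0.755918 substitutions/site.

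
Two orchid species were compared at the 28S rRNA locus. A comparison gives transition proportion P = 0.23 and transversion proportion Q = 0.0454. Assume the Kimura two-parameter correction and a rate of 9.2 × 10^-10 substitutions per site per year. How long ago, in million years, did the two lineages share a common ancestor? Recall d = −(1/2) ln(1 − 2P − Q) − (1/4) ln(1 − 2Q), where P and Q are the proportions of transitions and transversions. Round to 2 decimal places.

Under the Kimura two-parameter model, d = −½ ln(1 − 2P − Q) − ¼ ln(1 − 2Q).
1 − 2P − Q = 0.4946, giving −½ ln(0.4946) = 0.352003.
1 − 2Q = 0.9092, giving −¼ ln(0.9092) = 0.023798.
d = 0.352003 + 0.023798 = 0.375801.
Under a molecular clock d = 2μt, so t = d/(2μ) = 0.375801 / (2 × 9.2 × 10^-10) = 204.24 million years.

204.24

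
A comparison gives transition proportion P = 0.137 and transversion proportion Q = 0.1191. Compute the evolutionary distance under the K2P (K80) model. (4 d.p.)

0.3177

Under the Kimura two-parameter model, d = −½ ln(1 − 2P − Q) − ¼ ln(1 − 2Q).
1 − 2P − Q = 0.6069, giving −½ ln(0.6069) = 0.249696.
1 − 2Q = 0.7618, giving −¼ ln(0.7618) = 0.068018.
d = 0.249696 + 0.068018 = 0.317714.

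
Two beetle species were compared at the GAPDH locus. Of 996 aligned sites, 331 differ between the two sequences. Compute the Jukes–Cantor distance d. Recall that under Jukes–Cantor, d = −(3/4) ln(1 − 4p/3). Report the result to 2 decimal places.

p = 331/996 ≈ 0.332329.
d = −(3/4) ln(1 − 4p/3) = −0.75 ln(1 − 0.443105) = −0.75 ln(0.556895)
  = −0.75 × (-0.585379) = 0.439034 substitutions/site.

0.44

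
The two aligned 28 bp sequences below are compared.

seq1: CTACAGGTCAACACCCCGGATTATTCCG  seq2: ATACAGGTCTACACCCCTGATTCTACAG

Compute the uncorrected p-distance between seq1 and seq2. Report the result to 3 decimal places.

The sequences differ at 6 of 28 positions (sites 1, 10, 18, 23, 25, 27).
p = 6/28 = 0.214285… ≈ 0.214 (to 3 d.p.).

0.214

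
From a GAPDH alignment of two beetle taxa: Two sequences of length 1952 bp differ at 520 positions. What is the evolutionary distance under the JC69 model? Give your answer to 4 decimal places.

p = 520/1952 ≈ 0.266393.
d = −(3/4) ln(1 − 4p/3) = −0.75 ln(1 − 0.355191) = −0.75 ln(0.644809)
  = −0.75 × (-0.438801) = 0.329101 substitutions/site.

0.3291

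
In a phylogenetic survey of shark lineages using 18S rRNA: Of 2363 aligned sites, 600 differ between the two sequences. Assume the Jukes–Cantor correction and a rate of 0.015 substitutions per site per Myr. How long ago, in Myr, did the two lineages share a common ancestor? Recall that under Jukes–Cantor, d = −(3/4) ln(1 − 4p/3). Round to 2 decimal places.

10.33

p = 600/2363 ≈ 0.253915.
d = −(3/4) ln(1 − 4p/3) = −0.75 ln(1 − 0.338553) = −0.75 ln(0.661447)
  = −0.75 × (-0.413325) = 0.309994 substitutions/site.
Under a molecular clock d = 2μt, so t = d/(2μ) = 0.309994 / (2 × 0.015) = 10.33 Myr.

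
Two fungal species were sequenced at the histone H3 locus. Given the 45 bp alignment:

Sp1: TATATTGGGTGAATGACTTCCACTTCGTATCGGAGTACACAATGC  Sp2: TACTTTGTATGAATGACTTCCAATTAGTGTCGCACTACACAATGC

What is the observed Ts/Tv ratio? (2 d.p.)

Transitions are A↔G and C↔T; transversions are all other mismatches.
Transitions: 3. Transversions: 6.
R = 3/6 = 0.50.

0.50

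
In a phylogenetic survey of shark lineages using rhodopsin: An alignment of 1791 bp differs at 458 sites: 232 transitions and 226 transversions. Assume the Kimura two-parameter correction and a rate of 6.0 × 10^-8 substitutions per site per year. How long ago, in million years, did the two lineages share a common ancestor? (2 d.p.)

2.63

P = 232/1791 ≈ 0.129537 and Q = 226/1791 ≈ 0.126186.
Under the Kimura two-parameter model, d = −½ ln(1 − 2P − Q) − ¼ ln(1 − 2Q).
1 − 2P − Q = 0.61474, giving −½ ln(0.61474) = 0.243278.
1 − 2Q = 0.747628, giving −¼ ln(0.747628) = 0.072712.
d = 0.243278 + 0.072712 = 0.315990.
Under a molecular clock d = 2μt, so t = d/(2μ) = 0.315990 / (2 × 6.0 × 10^-8) = 2.63 million years.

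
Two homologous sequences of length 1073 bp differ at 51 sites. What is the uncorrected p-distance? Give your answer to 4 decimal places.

p = 51/1073 = 0.047530… ≈ 0.0475 (to 4 d.p.).

0.0475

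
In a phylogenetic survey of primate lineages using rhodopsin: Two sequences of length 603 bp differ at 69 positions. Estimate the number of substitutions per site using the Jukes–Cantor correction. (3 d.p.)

0.124

p = 69/603 ≈ 0.114428.
d = −(3/4) ln(1 − 4p/3) = −0.75 ln(1 − 0.152571) = −0.75 ln(0.847429)
  = −0.75 × (-0.165548) = 0.124161 substitutions/site.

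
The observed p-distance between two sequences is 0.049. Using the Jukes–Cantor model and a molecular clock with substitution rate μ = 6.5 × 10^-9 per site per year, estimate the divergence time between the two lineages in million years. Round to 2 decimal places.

d = −(3/4) ln(1 − 4p/3) = −0.75 ln(1 − 0.065333) = −0.75 ln(0.934667)
  = −0.75 × (-0.067565) = 0.050674 substitutions/site.
Under a molecular clock d = 2μt, so t = d/(2μ) = 0.050674 / (2 × 6.5 × 10^-9) = 3.90 million years.

3.90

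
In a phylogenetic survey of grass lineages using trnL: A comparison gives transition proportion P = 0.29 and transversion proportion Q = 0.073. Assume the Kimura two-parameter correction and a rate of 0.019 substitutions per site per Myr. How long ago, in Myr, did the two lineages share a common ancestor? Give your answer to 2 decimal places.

14.97

Under the Kimura two-parameter model, d = −½ ln(1 − 2P − Q) − ¼ ln(1 − 2Q).
1 − 2P − Q = 0.347, giving −½ ln(0.347) = 0.529215.
1 − 2Q = 0.854, giving −¼ ln(0.854) = 0.039456.
d = 0.529215 + 0.039456 = 0.568671.
Under a molecular clock d = 2μt, so t = d/(2μ) = 0.568671 / (2 × 0.019) = 14.97 Myr.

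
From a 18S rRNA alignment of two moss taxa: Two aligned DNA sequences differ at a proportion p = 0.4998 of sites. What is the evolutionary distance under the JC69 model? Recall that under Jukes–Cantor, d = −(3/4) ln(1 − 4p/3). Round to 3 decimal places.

0.823

d = −(3/4) ln(1 − 4p/3) = −0.75 ln(1 − 0.6664) = −0.75 ln(0.3336)
  = −0.75 × (-1.097813) = 0.823360 substitutions/site.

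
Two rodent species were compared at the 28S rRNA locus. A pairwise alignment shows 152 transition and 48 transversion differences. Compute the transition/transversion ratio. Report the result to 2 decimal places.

R = 152/48 = 3.166666… ≈ 3.17 (to 2 d.p.).

3.17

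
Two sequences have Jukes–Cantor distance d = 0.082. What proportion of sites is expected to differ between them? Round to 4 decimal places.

0.0777

p = (3/4)(1 − e^(−4d/3)) = 0.75 × (1 − e^(-0.109333)) = 0.75 × (1 − 0.896432) = 0.077676.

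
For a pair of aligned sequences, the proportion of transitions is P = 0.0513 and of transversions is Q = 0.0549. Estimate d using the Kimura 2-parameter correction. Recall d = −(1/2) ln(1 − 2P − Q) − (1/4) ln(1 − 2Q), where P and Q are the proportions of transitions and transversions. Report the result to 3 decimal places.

0.115

Under the Kimura two-parameter model, d = −½ ln(1 − 2P − Q) − ¼ ln(1 − 2Q).
1 − 2P − Q = 0.8425, giving −½ ln(0.8425) = 0.085691.
1 − 2Q = 0.8902, giving −¼ ln(0.8902) = 0.029077.
d = 0.085691 + 0.029077 = 0.114768.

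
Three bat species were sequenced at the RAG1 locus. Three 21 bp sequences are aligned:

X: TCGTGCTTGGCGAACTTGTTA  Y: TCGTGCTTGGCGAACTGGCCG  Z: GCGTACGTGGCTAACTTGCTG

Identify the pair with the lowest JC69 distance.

X and Y

X–Y: 4/21 differ, p = 0.190, d = 0.220.
X–Z: 6/21 differ, p = 0.286, d = 0.360.
Y–Z: 6/21 differ, p = 0.286, d = 0.360.
The smallest distance is between X and Y.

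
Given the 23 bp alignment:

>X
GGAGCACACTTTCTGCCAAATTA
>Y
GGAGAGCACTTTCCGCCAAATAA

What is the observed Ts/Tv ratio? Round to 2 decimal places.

Transitions are A↔G and C↔T; transversions are all other mismatches.
Transitions: 2. Transversions: 2.
R = 2/2 = 1.00.

1.00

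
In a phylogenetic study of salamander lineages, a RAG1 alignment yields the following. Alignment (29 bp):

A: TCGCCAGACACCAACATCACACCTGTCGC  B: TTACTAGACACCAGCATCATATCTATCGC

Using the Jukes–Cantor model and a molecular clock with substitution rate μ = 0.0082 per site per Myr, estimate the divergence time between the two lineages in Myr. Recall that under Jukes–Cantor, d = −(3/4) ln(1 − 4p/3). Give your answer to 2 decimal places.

The sequences differ at 7 of 29 sites (2, 3, 5, 14, 20, 22, 25), so p = 7/29 ≈ 0.241379.
d = −(3/4) ln(1 − 4p/3) = −0.75 ln(1 − 0.321839) = −0.75 ln(0.678161)
  = −0.75 × (-0.388371) = 0.291278 substitutions/site.
Under a molecular clock d = 2μt, so t = d/(2μ) = 0.291278 / (2 × 0.0082) = 17.76 Myr.

17.76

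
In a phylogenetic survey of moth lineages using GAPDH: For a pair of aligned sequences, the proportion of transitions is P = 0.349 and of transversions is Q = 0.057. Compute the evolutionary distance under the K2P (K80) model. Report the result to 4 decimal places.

Under the Kimura two-parameter model, d = −½ ln(1 − 2P − Q) − ¼ ln(1 − 2Q).
1 − 2P − Q = 0.245, giving −½ ln(0.245) = 0.703249.
1 − 2Q = 0.886, giving −¼ ln(0.886) = 0.030260.
d = 0.703249 + 0.030260 = 0.733509.

0.7335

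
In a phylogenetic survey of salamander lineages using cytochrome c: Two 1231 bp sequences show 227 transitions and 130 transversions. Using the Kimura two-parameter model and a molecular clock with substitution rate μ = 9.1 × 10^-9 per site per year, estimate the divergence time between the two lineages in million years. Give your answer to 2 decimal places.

P = 227/1231 ≈ 0.184403 and Q = 130/1231 ≈ 0.105605.
Under the Kimura two-parameter model, d = −½ ln(1 − 2P − Q) − ¼ ln(1 − 2Q).
1 − 2P − Q = 0.525589, giving −½ ln(0.525589) = 0.321618.
1 − 2Q = 0.78879, giving −¼ ln(0.78879) = 0.059314.
d = 0.321618 + 0.059314 = 0.380932.
Under a molecular clock d = 2μt, so t = d/(2μ) = 0.380932 / (2 × 9.1 × 10^-9) = 20.93 million years.

20.93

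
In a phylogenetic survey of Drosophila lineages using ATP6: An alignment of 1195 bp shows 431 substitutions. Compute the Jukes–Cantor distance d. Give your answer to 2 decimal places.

0.49

p = 431/1195 ≈ 0.360669.
d = −(3/4) ln(1 − 4p/3) = −0.75 ln(1 − 0.480892) = −0.75 ln(0.519108)
  = −0.75 × (-0.655643) = 0.491732 substitutions/site.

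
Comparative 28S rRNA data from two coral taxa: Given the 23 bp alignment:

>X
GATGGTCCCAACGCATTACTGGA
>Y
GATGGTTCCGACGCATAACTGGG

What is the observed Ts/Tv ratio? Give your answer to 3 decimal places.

3.000

Transitions are A↔G and C↔T; transversions are all other mismatches.
Transitions: 3. Transversions: 1.
R = 3/1 = 3.000.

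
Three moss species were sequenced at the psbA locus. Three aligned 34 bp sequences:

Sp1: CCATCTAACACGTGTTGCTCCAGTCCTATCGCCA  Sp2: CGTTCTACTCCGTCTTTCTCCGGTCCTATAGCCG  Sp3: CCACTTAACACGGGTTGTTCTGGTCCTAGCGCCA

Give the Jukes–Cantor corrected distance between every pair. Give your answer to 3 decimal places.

Sp1–Sp2: 10/34 sites differ → p ≈ 0.294118, d = −0.75 ln(1 − 0.392157) = 0.373379 ≈ 0.373.
Sp1–Sp3: 7/34 sites differ → p ≈ 0.205882, d = −0.75 ln(1 − 0.274509) = 0.240680 ≈ 0.241.
Sp2–Sp3: 15/34 sites differ → p ≈ 0.441176, d = −0.75 ln(1 − 0.588235) = 0.665477 ≈ 0.665.

d(Sp1,Sp2) = 0.373, d(Sp1,Sp3) = 0.241, d(Sp2,Sp3) = 0.665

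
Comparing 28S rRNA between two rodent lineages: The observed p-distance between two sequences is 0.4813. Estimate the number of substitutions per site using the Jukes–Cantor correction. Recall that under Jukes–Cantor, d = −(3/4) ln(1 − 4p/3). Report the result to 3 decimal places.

0.770

d = −(3/4) ln(1 − 4p/3) = −0.75 ln(1 − 0.641733) = −0.75 ln(0.358267)
  = −0.75 × (-1.026477) = 0.769858 substitutions/site.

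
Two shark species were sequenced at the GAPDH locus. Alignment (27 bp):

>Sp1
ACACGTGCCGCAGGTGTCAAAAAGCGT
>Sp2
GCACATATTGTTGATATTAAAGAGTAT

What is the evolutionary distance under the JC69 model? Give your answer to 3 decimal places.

The sequences differ at 13 of 27 sites, so p = 13/27 ≈ 0.481481.
d = −(3/4) ln(1 − 4p/3) = −0.75 ln(1 − 0.641975) = −0.75 ln(0.358025)
  = −0.75 × (-1.027152) = 0.770364 substitutions/site.

0.770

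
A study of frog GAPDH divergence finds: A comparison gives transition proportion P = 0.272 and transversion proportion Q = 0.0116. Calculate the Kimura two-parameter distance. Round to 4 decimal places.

0.4114

Under the Kimura two-parameter model, d = −½ ln(1 − 2P − Q) − ¼ ln(1 − 2Q).
1 − 2P − Q = 0.4444, giving −½ ln(0.4444) = 0.405515.
1 − 2Q = 0.9768, giving −¼ ln(0.9768) = 0.005868.
d = 0.405515 + 0.005868 = 0.411383.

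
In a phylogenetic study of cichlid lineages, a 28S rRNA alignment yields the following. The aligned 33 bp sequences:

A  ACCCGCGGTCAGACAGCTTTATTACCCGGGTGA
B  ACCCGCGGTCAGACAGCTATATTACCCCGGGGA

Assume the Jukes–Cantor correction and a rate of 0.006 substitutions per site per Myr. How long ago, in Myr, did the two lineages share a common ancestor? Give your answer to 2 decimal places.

8.08

The sequences differ at 3 of 33 sites (19, 28, 31), so p = 3/33 ≈ 0.090909.
d = −(3/4) ln(1 − 4p/3) = −0.75 ln(1 − 0.121212) = −0.75 ln(0.878788)
  = −0.75 × (-0.129212) = 0.096909 substitutions/site.
Under a molecular clock d = 2μt, so t = d/(2μ) = 0.096909 / (2 × 0.006) = 8.08 Myr.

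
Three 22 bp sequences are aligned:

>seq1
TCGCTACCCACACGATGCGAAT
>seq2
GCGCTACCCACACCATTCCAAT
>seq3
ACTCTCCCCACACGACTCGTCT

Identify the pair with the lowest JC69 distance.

seq1 and seq2

seq1–seq2: 4/22 differ, p = 0.182, d = 0.208.
seq1–seq3: 7/22 differ, p = 0.318, d = 0.414.
seq2–seq3: 8/22 differ, p = 0.364, d = 0.497.
The smallest distance is between seq1 and seq2.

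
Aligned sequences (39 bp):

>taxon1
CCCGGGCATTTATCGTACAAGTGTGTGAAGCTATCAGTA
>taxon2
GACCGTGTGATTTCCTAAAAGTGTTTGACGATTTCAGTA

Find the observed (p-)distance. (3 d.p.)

The sequences differ at 15 of 39 positions.
p = 15/39 = 0.384615… ≈ 0.385 (to 3 d.p.).

0.385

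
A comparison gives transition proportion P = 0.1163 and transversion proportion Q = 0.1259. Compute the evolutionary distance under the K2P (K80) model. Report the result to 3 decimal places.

Under the Kimura two-parameter model, d = −½ ln(1 − 2P − Q) − ¼ ln(1 − 2Q).
1 − 2P − Q = 0.6415, giving −½ ln(0.6415) = 0.221973.
1 − 2Q = 0.7482, giving −¼ ln(0.7482) = 0.072521.
d = 0.221973 + 0.072521 = 0.294494.

0.294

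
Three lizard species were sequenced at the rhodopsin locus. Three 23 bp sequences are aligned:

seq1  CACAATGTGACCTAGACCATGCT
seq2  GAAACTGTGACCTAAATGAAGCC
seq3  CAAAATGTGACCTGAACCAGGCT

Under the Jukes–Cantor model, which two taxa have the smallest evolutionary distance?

seq1–seq2: 8/23 differ, p = 0.348, d = 0.467.
seq1–seq3: 4/23 differ, p = 0.174, d = 0.198.
seq2–seq3: 7/23 differ, p = 0.304, d = 0.390.
The smallest distance is between seq1 and seq3.

seq1 and seq3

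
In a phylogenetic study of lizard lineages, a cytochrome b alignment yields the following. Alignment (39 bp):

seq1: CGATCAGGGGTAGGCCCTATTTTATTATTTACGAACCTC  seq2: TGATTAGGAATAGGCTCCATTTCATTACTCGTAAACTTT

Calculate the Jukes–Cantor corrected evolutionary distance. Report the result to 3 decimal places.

0.488

The sequences differ at 14 of 39 sites, so p = 14/39 ≈ 0.358974.
d = −(3/4) ln(1 − 4p/3) = −0.75 ln(1 − 0.478632) = −0.75 ln(0.521368)
  = −0.75 × (-0.651299) = 0.488474 substitutions/site.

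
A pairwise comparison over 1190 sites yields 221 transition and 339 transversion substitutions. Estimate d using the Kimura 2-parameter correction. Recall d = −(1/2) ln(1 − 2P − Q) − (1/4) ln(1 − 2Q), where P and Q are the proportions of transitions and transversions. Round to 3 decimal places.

0.745

P = 221/1190 ≈ 0.185714 and Q = 339/1190 ≈ 0.284874.
Under the Kimura two-parameter model, d = −½ ln(1 − 2P − Q) − ¼ ln(1 − 2Q).
1 − 2P − Q = 0.343698, giving −½ ln(0.343698) = 0.533996.
1 − 2Q = 0.430252, giving −¼ ln(0.430252) = 0.210846.
d = 0.533996 + 0.210846 = 0.744842.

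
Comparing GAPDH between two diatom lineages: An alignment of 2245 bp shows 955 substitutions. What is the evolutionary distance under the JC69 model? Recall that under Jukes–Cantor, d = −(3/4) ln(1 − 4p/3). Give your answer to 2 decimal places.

p = 955/2245 ≈ 0.42539.
d = −(3/4) ln(1 − 4p/3) = −0.75 ln(1 − 0.567187) = −0.75 ln(0.432813)
  = −0.75 × (-0.837450) = 0.628088 substitutions/site.

0.63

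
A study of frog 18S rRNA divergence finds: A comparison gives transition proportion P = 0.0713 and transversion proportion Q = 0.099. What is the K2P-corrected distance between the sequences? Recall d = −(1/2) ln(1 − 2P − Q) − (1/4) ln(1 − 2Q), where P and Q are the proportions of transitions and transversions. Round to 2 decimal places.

0.19

Under the Kimura two-parameter model, d = −½ ln(1 − 2P − Q) − ¼ ln(1 − 2Q).
1 − 2P − Q = 0.7584, giving −½ ln(0.7584) = 0.138272.
1 − 2Q = 0.802, giving −¼ ln(0.802) = 0.055162.
d = 0.138272 + 0.055162 = 0.193434.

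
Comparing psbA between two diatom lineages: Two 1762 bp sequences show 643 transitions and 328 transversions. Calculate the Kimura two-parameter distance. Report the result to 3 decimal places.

P = 643/1762 ≈ 0.364926 and Q = 328/1762 ≈ 0.186152.
Under the Kimura two-parameter model, d = −½ ln(1 − 2P − Q) − ¼ ln(1 − 2Q).
1 − 2P − Q = 0.083996, giving −½ ln(0.083996) = 1.238493.
1 − 2Q = 0.627696, giving −¼ ln(0.627696) = 0.116425.
d = 1.238493 + 0.116425 = 1.354918.

1.355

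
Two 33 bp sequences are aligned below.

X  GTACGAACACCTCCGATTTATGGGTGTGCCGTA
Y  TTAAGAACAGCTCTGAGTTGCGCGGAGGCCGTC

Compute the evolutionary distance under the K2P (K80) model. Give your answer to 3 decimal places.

Of 33 sites, 4 differences are transitions and 8 are transversions, so P = 4/33 ≈ 0.121212 and Q = 8/33 ≈ 0.242424.
Under the Kimura two-parameter model, d = −½ ln(1 − 2P − Q) − ¼ ln(1 − 2Q).
1 − 2P − Q = 0.515152, giving −½ ln(0.515152) = 0.331647.
1 − 2Q = 0.515152, giving −¼ ln(0.515152) = 0.165823.
d = 0.331647 + 0.165823 = 0.497470.

0.497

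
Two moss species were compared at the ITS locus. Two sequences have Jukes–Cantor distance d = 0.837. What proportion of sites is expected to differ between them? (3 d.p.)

p = (3/4)(1 − e^(−4d/3)) = 0.75 × (1 − e^(-1.116)) = 0.75 × (1 − 0.327588) = 0.504309.

0.504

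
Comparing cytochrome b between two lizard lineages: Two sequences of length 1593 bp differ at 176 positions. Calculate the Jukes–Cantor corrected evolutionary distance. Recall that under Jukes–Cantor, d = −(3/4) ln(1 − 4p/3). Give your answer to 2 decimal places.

p = 176/1593 ≈ 0.110483.
d = −(3/4) ln(1 − 4p/3) = −0.75 ln(1 − 0.147311) = −0.75 ln(0.852689)
  = −0.75 × (-0.159360) = 0.119520 substitutions/site.

0.12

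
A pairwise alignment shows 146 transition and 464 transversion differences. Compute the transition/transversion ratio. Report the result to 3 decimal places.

R = 146/464 = 0.314655… ≈ 0.315 (to 3 d.p.).

0.315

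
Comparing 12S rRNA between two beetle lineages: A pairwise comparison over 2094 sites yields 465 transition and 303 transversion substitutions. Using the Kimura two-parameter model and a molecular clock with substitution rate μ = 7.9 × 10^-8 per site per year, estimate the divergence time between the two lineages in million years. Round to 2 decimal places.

P = 465/2094 ≈ 0.222063 and Q = 303/2094 ≈ 0.144699.
Under the Kimura two-parameter model, d = −½ ln(1 − 2P − Q) − ¼ ln(1 − 2Q).
1 − 2P − Q = 0.411175, giving −½ ln(0.411175) = 0.444368.
1 − 2Q = 0.710602, giving −¼ ln(0.710602) = 0.085411.
d = 0.444368 + 0.085411 = 0.529779.
Under a molecular clock d = 2μt, so t = d/(2μ) = 0.529779 / (2 × 7.9 × 10^-8) = 3.35 million years.

3.35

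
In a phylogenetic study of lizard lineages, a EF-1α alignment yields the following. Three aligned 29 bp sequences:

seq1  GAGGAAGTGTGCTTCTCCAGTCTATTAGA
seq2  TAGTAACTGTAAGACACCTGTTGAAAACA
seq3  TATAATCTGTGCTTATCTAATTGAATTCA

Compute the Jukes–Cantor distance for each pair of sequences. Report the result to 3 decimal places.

d(seq1,seq2) = 0.774, d(seq1,seq3) = 0.683, d(seq2,seq3) = 0.774

seq1–seq2: 14/29 sites differ → p ≈ 0.482759, d = −0.75 ln(1 − 0.643679) = 0.773942 ≈ 0.774.
seq1–seq3: 13/29 sites differ → p ≈ 0.448276, d = −0.75 ln(1 − 0.597701) = 0.682920 ≈ 0.683.
seq2–seq3: 14/29 sites differ → p ≈ 0.482759, d = −0.75 ln(1 − 0.643679) = 0.773942 ≈ 0.774.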